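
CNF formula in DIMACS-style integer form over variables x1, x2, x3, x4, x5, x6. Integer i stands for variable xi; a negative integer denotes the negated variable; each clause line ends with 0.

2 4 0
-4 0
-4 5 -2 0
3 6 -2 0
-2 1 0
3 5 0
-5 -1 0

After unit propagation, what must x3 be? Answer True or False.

True

Unit clause (¬x4) sets x4 = False.
(x2 ∨ x4) with x4 = False leaves only x2, so x2 = True.
(x1 ∨ ¬x2): since x2 = True, the clause reduces to (x1). x1 = True.
In (¬x5 ∨ ¬x1), ¬x1 is now false; ¬x5 must hold, so x5 = False.
In (x5 ∨ x3), x5 is now false; x3 must hold, so x3 = True.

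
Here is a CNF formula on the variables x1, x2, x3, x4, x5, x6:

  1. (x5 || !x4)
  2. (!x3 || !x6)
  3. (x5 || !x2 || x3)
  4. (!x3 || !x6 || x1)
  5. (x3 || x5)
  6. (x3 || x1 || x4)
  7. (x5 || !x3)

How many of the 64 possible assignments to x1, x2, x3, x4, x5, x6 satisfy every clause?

Case analysis on x3 and x5:
  x3=T, x5=T: forces x6=F; x1, x2, x4 free → 2^3 = 8.
  x3=T, x5=F: a clause becomes empty — 0.
  x3=F, x5=T: x2, x6 free; 3 ways for (x1,x4) × 2^2 = 12.
  x3=F, x5=F: a clause becomes empty — 0.
Total: 8 + 0 + 12 + 0 = 20.

20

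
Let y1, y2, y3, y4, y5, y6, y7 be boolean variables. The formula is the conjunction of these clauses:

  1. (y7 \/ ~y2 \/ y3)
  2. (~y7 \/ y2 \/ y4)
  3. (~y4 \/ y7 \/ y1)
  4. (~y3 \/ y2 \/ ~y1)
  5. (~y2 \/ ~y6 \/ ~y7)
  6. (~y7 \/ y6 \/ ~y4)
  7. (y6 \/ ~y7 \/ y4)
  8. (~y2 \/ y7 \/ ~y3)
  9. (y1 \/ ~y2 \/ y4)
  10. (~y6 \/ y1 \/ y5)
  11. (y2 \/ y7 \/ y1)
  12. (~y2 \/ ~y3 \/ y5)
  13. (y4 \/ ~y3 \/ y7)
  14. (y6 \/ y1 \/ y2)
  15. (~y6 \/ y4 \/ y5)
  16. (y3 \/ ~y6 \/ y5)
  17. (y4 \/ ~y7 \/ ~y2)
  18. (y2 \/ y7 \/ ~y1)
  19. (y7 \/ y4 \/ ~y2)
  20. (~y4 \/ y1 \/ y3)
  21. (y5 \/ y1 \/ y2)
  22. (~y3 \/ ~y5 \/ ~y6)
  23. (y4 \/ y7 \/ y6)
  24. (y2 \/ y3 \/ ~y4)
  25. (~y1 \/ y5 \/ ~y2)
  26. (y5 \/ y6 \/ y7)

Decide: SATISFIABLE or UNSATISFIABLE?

UNSATISFIABLE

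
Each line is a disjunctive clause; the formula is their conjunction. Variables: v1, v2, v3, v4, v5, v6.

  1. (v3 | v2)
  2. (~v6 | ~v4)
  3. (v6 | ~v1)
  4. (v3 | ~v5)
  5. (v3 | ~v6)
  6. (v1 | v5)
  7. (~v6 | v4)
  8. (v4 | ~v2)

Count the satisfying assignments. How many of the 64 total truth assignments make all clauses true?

3

The models are:
  v1=F v2=F v3=T v4=F v5=T v6=F
  v1=F v2=F v3=T v4=T v5=T v6=F
  v1=F v2=T v3=T v4=T v5=T v6=F
That's 3 in total.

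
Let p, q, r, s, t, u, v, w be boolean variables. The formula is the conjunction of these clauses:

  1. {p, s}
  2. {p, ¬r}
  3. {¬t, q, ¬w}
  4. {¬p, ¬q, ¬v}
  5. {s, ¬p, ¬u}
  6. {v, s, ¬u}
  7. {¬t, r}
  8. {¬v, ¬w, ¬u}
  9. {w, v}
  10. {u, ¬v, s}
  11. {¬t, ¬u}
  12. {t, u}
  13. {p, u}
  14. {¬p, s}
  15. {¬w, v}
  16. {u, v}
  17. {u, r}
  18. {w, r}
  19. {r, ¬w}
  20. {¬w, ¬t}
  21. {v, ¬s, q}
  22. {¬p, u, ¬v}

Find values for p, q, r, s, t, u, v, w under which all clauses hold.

p=True, q=False, r=True, s=True, t=False, u=True, v=True, w=False

Check each clause:
  1. {s, p} — p is true.
  2. {¬r, p} — p is true.
  3. {q, ¬w, ¬t} — ¬w is true.
  4. {¬v, ¬q, ¬p} — ¬q is true.
  5. {s, ¬u, ¬p} — s is true.
  6. {v, s, ¬u} — s is true.
  7. {¬t, r} — r is true.
  8. {¬v, ¬w, ¬u} — ¬w is true.
  9. {w, v} — v is true.
  10. {s, u, ¬v} — s is true.
  11. {¬u, ¬t} — ¬t is true.
  12. {u, t} — u is true.
  13. {p, u} — p is true.
  14. {¬p, s} — s is true.
  15. {¬w, v} — ¬w is true.
  16. {u, v} — u is true.
  17. {u, r} — r is true.
  18. {r, w} — r is true.
  19. {r, ¬w} — ¬w is true.
  20. {¬w, ¬t} — ¬w is true.
  21. {¬s, v, q} — v is true.
  22. {¬p, ¬v, u} — u is true.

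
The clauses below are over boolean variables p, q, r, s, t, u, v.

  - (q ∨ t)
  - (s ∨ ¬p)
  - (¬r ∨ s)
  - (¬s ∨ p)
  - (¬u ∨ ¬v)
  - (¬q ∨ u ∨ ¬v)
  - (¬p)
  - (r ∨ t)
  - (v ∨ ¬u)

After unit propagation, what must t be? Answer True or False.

(¬p) is a unit clause: p = False.
(p ∨ ¬s): since p = False, the clause reduces to (¬s). s = False.
(s ∨ ¬r): since s = False, the clause reduces to (¬r). r = False.
From (t ∨ r) and r = False: t = True.

True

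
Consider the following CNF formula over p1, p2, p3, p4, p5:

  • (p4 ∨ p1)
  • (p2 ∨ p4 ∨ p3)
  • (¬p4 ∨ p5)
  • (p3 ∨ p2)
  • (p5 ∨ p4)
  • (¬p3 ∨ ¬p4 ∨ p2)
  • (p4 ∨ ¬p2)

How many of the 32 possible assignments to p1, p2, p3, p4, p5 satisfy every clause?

5

Satisfying assignments:
  p1=0 p2=1 p3=0 p4=1 p5=1
  p1=0 p2=1 p3=1 p4=1 p5=1
  p1=1 p2=0 p3=1 p4=0 p5=1
  p1=1 p2=1 p3=0 p4=1 p5=1
  p1=1 p2=1 p3=1 p4=1 p5=1
That's 5 in total.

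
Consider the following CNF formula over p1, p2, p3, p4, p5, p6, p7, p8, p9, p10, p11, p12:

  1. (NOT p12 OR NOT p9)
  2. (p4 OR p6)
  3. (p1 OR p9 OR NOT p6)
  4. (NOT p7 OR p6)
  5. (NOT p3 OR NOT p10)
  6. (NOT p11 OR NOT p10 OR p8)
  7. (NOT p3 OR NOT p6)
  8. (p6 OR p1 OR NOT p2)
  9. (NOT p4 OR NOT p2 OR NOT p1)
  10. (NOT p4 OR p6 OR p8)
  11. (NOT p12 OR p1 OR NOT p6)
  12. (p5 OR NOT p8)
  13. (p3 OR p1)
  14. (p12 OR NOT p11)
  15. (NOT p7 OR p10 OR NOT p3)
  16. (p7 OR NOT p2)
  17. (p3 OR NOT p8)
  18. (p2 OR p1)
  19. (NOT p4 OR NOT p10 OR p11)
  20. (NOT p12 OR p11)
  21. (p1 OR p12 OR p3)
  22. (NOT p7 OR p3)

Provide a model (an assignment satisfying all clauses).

p1 = 1, p2 = 0, p3 = 0, p4 = 0, p5 = 0, p6 = 1, p7 = 0, p8 = 0, p9 = 0, p10 = 0, p11 = 0, p12 = 0

Check each clause:
  1. (NOT p9 OR NOT p12) — NOT p12 is true.
  2. (p4 OR p6) — p6 is true.
  3. (p1 OR NOT p6 OR p9) — p1 is true.
  4. (NOT p7 OR p6) — NOT p7 is true.
  5. (NOT p10 OR NOT p3) — NOT p3 is true.
  6. (NOT p11 OR p8 OR NOT p10) — NOT p11 is true.
  7. (NOT p3 OR NOT p6) — NOT p3 is true.
  8. (p6 OR p1 OR NOT p2) — p1 is true.
  9. (NOT p4 OR NOT p2 OR NOT p1) — NOT p4 is true.
  10. (p8 OR p6 OR NOT p4) — NOT p4 is true.
  11. (NOT p6 OR NOT p12 OR p1) — p1 is true.
  12. (NOT p8 OR p5) — NOT p8 is true.
  13. (p3 OR p1) — p1 is true.
  14. (NOT p11 OR p12) — NOT p11 is true.
  15. (p10 OR NOT p3 OR NOT p7) — NOT p7 is true.
  16. (p7 OR NOT p2) — NOT p2 is true.
  17. (NOT p8 OR p3) — NOT p8 is true.
  18. (p1 OR p2) — p1 is true.
  19. (NOT p4 OR p11 OR NOT p10) — NOT p4 is true.
  20. (NOT p12 OR p11) — NOT p12 is true.
  21. (p12 OR p1 OR p3) — p1 is true.
  22. (p3 OR NOT p7) — NOT p7 is true.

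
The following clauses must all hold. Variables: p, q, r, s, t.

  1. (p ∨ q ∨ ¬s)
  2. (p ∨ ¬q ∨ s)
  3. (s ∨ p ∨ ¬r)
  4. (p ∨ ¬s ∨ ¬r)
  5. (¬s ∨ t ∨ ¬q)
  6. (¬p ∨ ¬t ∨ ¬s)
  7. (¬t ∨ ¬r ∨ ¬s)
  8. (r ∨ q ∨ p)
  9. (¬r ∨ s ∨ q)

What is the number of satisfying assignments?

Split on s, then p.
  s=T, p=T: remaining (q,r,t) ∈ {(F,F,F); (F,T,F)} — 2.
  s=T, p=F: remaining (q,r,t) ∈ {(T,F,T)} — 1.
  s=F, p=T: t free; 3 ways for (q,r) × 2^1 = 6.
  s=F, p=F: a clause becomes empty — 0.
Total: 2 + 1 + 6 + 0 = 9.

9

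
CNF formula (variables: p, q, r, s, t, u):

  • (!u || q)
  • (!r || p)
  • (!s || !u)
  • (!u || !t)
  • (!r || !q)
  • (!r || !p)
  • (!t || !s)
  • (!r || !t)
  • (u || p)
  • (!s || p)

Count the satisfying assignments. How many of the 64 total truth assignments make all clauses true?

8

Split on p, then r.
  p=T, r=T: a clause becomes empty — 0.
  p=T, r=F: 7 of the 16 assignments to (q,s,t,u) work.
  p=F, r=T: a clause becomes empty — 0.
  p=F, r=F: remaining (q,s,t,u) ∈ {(T,F,F,T)} — 1.
Total: 0 + 7 + 0 + 1 = 8.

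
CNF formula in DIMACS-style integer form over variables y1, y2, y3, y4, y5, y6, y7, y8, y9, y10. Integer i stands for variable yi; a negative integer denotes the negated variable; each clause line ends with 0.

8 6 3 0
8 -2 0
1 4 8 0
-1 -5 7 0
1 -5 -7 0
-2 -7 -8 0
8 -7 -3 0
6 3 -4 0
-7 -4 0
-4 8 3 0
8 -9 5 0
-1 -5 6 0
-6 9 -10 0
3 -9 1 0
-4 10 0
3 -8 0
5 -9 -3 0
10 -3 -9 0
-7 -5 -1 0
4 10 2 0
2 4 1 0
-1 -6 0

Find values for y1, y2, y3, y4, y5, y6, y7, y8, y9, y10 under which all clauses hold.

y1=1, y2=0, y3=1, y4=0, y5=0, y6=0, y7=0, y8=1, y9=0, y10=1

Check each clause:
  1. (y6 || y3 || y8) — y8 is true.
  2. (y8 || !y2) — y8 is true.
  3. (y8 || y4 || y1) — y8 is true.
  4. (!y5 || y7 || !y1) — !y5 is true.
  5. (!y7 || y1 || !y5) — !y7 is true.
  6. (!y8 || !y7 || !y2) — !y7 is true.
  7. (!y3 || !y7 || y8) — y8 is true.
  8. (!y4 || y6 || y3) — y3 is true.
  9. (!y7 || !y4) — !y7 is true.
  10. (!y4 || y3 || y8) — y8 is true.
  11. (y5 || !y9 || y8) — y8 is true.
  12. (!y5 || !y1 || y6) — !y5 is true.
  13. (!y6 || !y10 || y9) — !y6 is true.
  14. (y3 || !y9 || y1) — y1 is true.
  15. (y10 || !y4) — y10 is true.
  16. (y3 || !y8) — y3 is true.
  17. (y5 || !y9 || !y3) — !y9 is true.
  18. (y10 || !y3 || !y9) — y10 is true.
  19. (!y7 || !y5 || !y1) — !y7 is true.
  20. (y4 || y10 || y2) — y10 is true.
  21. (y4 || y1 || y2) — y1 is true.
  22. (!y1 || !y6) — !y6 is true.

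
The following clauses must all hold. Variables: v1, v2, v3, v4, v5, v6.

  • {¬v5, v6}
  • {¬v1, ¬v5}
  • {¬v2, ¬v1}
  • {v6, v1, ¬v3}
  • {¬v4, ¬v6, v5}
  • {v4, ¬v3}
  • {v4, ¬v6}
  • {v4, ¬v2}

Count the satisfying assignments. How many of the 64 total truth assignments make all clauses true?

Case analysis on v4 and v6:
  v4=T, v6=T: remaining (v1,v2,v3,v5) ∈ {(F,F,F,T); (F,F,T,T); (F,T,F,T); (F,T,T,T)} — 4.
  v4=T, v6=F: remaining (v1,v2,v3,v5) ∈ {(F,F,F,F); (F,T,F,F); (T,F,F,F); (T,F,T,F)} — 4.
  v4=F, v6=T: a clause becomes empty — 0.
  v4=F, v6=F: remaining (v1,v2,v3,v5) ∈ {(F,F,F,F); (T,F,F,F)} — 2.
Total: 4 + 4 + 0 + 2 = 10.

10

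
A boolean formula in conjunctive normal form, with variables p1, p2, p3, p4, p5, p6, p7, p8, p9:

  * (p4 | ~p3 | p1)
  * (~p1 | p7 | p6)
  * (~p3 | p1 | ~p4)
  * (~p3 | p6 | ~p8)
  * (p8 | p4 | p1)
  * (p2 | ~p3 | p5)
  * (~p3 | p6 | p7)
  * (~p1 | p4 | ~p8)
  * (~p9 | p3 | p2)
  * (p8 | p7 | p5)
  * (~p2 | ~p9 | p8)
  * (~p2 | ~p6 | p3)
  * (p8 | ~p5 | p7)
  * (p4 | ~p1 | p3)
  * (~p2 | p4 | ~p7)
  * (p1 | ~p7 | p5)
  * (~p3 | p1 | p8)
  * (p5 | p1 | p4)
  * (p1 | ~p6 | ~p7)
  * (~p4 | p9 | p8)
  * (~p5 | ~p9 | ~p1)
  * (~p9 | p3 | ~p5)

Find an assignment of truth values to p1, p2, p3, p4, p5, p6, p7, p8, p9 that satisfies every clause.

Set p1 = True and propagate.
Branch on p2: take p2 = True.
Try p3 = True.
For the remaining variables, p4 = True, p5 = False, p6 = True, p7 = True, p8 = True, p9 = False works.
Every clause has at least one true literal under this assignment.

p1=True, p2=True, p3=True, p4=True, p5=False, p6=True, p7=True, p8=True, p9=False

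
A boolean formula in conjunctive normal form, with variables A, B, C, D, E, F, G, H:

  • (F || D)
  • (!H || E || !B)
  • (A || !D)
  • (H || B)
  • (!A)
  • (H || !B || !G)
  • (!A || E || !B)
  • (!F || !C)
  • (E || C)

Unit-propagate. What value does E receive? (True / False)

True

(!A) is a unit clause: A = False.
In (!D || A), A is now false; !D must hold, so D = False.
(D || F): since D = False, the clause reduces to (F). F = True.
From (!C || !F) and F = True: C = False.
From (E || C) and C = False: E = True.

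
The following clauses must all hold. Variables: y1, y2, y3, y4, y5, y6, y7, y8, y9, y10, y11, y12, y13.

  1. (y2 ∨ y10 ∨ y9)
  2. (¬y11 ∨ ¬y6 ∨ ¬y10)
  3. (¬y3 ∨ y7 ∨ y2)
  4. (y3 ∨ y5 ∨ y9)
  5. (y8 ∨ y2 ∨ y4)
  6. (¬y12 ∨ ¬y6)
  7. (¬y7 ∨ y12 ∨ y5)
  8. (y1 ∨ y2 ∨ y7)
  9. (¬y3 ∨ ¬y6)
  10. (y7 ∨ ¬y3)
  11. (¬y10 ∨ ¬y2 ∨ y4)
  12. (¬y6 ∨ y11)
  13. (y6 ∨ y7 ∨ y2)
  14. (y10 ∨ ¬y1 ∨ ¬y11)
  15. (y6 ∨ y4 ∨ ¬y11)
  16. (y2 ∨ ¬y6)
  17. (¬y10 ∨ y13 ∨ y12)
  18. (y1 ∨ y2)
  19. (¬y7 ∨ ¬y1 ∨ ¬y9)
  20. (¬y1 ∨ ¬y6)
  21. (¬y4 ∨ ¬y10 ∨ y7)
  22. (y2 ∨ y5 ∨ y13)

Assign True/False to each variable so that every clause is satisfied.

y1=False, y2=True, y3=True, y4=True, y5=True, y6=False, y7=True, y8=True, y9=False, y10=False, y11=True, y12=True, y13=False

Check each clause:
  1. (y2 ∨ y10 ∨ y9) — y2 is true.
  2. (¬y11 ∨ ¬y6 ∨ ¬y10) — ¬y6 is true.
  3. (y2 ∨ ¬y3 ∨ y7) — y2 is true.
  4. (y3 ∨ y9 ∨ y5) — y3 is true.
  5. (y8 ∨ y4 ∨ y2) — y8 is true.
  6. (¬y12 ∨ ¬y6) — ¬y6 is true.
  7. (y12 ∨ y5 ∨ ¬y7) — y12 is true.
  8. (y2 ∨ y1 ∨ y7) — y2 is true.
  9. (¬y3 ∨ ¬y6) — ¬y6 is true.
  10. (¬y3 ∨ y7) — y7 is true.
  11. (y4 ∨ ¬y10 ∨ ¬y2) — y4 is true.
  12. (y11 ∨ ¬y6) — ¬y6 is true.
  13. (y2 ∨ y6 ∨ y7) — y2 is true.
  14. (¬y1 ∨ ¬y11 ∨ y10) — ¬y1 is true.
  15. (¬y11 ∨ y4 ∨ y6) — y4 is true.
  16. (y2 ∨ ¬y6) — ¬y6 is true.
  17. (y13 ∨ y12 ∨ ¬y10) — y12 is true.
  18. (y2 ∨ y1) — y2 is true.
  19. (¬y7 ∨ ¬y9 ∨ ¬y1) — ¬y1 is true.
  20. (¬y6 ∨ ¬y1) — ¬y6 is true.
  21. (¬y10 ∨ ¬y4 ∨ y7) — ¬y10 is true.
  22. (y13 ∨ y5 ∨ y2) — y2 is true.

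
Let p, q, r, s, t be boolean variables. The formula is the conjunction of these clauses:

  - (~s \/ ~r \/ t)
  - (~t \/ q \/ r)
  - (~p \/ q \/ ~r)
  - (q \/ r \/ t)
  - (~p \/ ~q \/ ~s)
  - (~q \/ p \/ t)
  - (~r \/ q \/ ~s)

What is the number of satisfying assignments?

10

Case analysis on q and r:
  q=T, r=T: remaining (p,s,t) ∈ {(F,F,T); (F,T,T); (T,F,F); (T,F,T)} — 4.
  q=T, r=F: remaining (p,s,t) ∈ {(F,F,T); (F,T,T); (T,F,F); (T,F,T)} — 4.
  q=F, r=T: remaining (p,s,t) ∈ {(F,F,F); (F,F,T)} — 2.
  q=F, r=F: a clause becomes empty — 0.
Total: 4 + 4 + 2 + 0 = 10.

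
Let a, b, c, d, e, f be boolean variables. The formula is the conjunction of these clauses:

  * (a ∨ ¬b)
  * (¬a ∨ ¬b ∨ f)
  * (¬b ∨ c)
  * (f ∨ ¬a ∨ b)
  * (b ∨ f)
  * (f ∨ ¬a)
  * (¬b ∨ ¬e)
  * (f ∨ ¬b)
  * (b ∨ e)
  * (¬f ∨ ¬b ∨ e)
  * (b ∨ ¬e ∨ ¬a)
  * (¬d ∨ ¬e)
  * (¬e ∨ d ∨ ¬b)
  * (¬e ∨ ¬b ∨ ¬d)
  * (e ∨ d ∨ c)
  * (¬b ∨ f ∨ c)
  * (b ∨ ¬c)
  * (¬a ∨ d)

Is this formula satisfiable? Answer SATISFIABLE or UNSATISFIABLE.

Set a = False and propagate.
  then b is forced to False.
  then f is forced to True.
  then e is forced to True.
  then d is forced to False.
  then c is forced to False.
So a = F, b = F, c = F, d = F, e = T, f = T is a satisfying assignment.

SATISFIABLE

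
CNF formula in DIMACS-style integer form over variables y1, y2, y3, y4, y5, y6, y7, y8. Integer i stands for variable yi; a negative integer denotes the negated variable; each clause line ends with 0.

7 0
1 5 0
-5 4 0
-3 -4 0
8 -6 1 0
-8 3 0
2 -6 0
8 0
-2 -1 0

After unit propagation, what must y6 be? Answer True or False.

False

Unit clause (y7) sets y7 = True.
(y8) stands alone — y8 = True.
(~y8 \/ y3) with y8 = True leaves only y3, so y3 = True.
(~y4 \/ ~y3): since y3 = True, the clause reduces to (~y4). y4 = False.
(~y5 \/ y4) with y4 = False leaves only ~y5, so y5 = False.
(y5 \/ y1) with y5 = False leaves only y1, so y1 = True.
In (~y2 \/ ~y1), ~y1 is now false; ~y2 must hold, so y2 = False.
In (~y6 \/ y2), y2 is now false; ~y6 must hold, so y6 = False.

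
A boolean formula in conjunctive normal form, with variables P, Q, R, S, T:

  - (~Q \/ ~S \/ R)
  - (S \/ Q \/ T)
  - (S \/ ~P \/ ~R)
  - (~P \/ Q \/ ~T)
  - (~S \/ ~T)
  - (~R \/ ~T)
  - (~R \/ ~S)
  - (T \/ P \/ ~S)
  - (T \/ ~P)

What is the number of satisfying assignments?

5

The models are:
  P=0 Q=0 R=0 S=0 T=1
  P=0 Q=1 R=0 S=0 T=0
  P=0 Q=1 R=0 S=0 T=1
  P=0 Q=1 R=1 S=0 T=0
  P=1 Q=1 R=0 S=0 T=1
That's 5 in total.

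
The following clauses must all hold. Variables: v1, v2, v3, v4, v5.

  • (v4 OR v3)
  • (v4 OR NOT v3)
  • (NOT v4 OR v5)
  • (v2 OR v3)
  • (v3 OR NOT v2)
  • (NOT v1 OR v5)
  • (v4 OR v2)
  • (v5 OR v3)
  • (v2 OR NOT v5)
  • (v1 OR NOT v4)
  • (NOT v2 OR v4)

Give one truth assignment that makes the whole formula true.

v1=1, v2=1, v3=1, v4=1, v5=1

Check each clause:
  1. (v4 OR v3) — v3 is true.
  2. (NOT v3 OR v4) — v4 is true.
  3. (NOT v4 OR v5) — v5 is true.
  4. (v2 OR v3) — v2 is true.
  5. (NOT v2 OR v3) — v3 is true.
  6. (v5 OR NOT v1) — v5 is true.
  7. (v2 OR v4) — v2 is true.
  8. (v3 OR v5) — v3 is true.
  9. (v2 OR NOT v5) — v2 is true.
  10. (NOT v4 OR v1) — v1 is true.
  11. (NOT v2 OR v4) — v4 is true.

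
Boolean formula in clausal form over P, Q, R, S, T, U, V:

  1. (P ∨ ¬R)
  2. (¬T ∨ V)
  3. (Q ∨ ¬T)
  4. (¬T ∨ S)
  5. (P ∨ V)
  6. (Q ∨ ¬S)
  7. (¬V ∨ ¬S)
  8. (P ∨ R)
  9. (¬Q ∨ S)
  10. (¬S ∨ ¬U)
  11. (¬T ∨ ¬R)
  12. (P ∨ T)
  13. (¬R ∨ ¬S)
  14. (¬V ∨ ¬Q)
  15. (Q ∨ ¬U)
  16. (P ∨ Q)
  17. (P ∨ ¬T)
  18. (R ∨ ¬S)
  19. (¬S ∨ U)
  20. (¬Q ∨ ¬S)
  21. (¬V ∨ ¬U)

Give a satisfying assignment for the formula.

P=True, Q=False, R=False, S=False, T=False, U=False, V=True

Check each clause:
  1. (P ∨ ¬R) — P is true.
  2. (V ∨ ¬T) — ¬T is true.
  3. (¬T ∨ Q) — ¬T is true.
  4. (S ∨ ¬T) — ¬T is true.
  5. (V ∨ P) — P is true.
  6. (Q ∨ ¬S) — ¬S is true.
  7. (¬V ∨ ¬S) — ¬S is true.
  8. (R ∨ P) — P is true.
  9. (S ∨ ¬Q) — ¬Q is true.
  10. (¬S ∨ ¬U) — ¬U is true.
  11. (¬T ∨ ¬R) — ¬T is true.
  12. (P ∨ T) — P is true.
  13. (¬R ∨ ¬S) — ¬S is true.
  14. (¬V ∨ ¬Q) — ¬Q is true.
  15. (¬U ∨ Q) — ¬U is true.
  16. (P ∨ Q) — P is true.
  17. (P ∨ ¬T) — P is true.
  18. (R ∨ ¬S) — ¬S is true.
  19. (U ∨ ¬S) — ¬S is true.
  20. (¬Q ∨ ¬S) — ¬S is true.
  21. (¬V ∨ ¬U) — ¬U is true.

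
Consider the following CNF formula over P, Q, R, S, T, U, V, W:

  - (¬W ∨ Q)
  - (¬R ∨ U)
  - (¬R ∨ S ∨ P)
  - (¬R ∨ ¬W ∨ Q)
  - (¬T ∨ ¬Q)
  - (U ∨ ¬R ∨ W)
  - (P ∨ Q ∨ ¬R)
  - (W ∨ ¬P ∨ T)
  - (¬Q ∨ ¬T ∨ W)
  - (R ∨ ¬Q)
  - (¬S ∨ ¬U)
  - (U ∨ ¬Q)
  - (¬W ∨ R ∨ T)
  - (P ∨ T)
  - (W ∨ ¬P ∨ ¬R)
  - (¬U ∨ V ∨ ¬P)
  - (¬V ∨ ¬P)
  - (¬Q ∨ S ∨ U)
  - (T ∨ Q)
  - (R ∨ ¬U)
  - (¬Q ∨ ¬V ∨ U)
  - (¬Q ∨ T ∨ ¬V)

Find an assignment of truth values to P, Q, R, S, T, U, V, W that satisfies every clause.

P=False  Q=False  R=False  S=True  T=True  U=False  V=True  W=False

Check each clause:
  1. (¬W ∨ Q) — ¬W is true.
  2. (¬R ∨ U) — ¬R is true.
  3. (S ∨ P ∨ ¬R) — S is true.
  4. (¬W ∨ ¬R ∨ Q) — ¬W is true.
  5. (¬T ∨ ¬Q) — ¬Q is true.
  6. (W ∨ U ∨ ¬R) — ¬R is true.
  7. (P ∨ ¬R ∨ Q) — ¬R is true.
  8. (W ∨ T ∨ ¬P) — T is true.
  9. (¬T ∨ ¬Q ∨ W) — ¬Q is true.
  10. (R ∨ ¬Q) — ¬Q is true.
  11. (¬U ∨ ¬S) — ¬U is true.
  12. (U ∨ ¬Q) — ¬Q is true.
  13. (¬W ∨ T ∨ R) — ¬W is true.
  14. (T ∨ P) — T is true.
  15. (¬P ∨ ¬R ∨ W) — ¬R is true.
  16. (V ∨ ¬U ∨ ¬P) — ¬U is true.
  17. (¬P ∨ ¬V) — ¬P is true.
  18. (S ∨ U ∨ ¬Q) — S is true.
  19. (T ∨ Q) — T is true.
  20. (R ∨ ¬U) — ¬U is true.
  21. (¬V ∨ U ∨ ¬Q) — ¬Q is true.
  22. (T ∨ ¬Q ∨ ¬V) — T is true.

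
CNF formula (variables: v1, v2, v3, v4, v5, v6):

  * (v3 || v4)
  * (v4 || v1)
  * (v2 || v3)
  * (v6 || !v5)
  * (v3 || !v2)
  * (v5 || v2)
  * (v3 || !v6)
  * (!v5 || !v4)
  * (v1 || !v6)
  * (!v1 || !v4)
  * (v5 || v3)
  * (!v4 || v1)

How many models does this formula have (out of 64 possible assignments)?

Satisfying assignments:
  v1=1 v2=0 v3=1 v4=0 v5=1 v6=1
  v1=1 v2=1 v3=1 v4=0 v5=0 v6=0
  v1=1 v2=1 v3=1 v4=0 v5=0 v6=1
  v1=1 v2=1 v3=1 v4=0 v5=1 v6=1
That's 4 in total.

4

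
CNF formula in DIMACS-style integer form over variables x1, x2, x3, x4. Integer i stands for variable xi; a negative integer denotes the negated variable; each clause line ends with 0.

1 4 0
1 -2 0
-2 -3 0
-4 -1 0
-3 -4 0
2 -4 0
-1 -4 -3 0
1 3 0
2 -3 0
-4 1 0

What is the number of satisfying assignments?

Satisfying assignments:
  x1=1 x2=0 x3=0 x4=0
  x1=1 x2=1 x3=0 x4=0
That's 2 in total.

2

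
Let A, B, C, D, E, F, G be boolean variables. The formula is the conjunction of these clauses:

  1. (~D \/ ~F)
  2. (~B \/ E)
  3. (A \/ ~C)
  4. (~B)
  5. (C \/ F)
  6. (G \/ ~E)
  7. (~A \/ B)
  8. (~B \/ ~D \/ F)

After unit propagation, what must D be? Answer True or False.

(~B) stands alone — B = False.
(~A \/ B): since B = False, the clause reduces to (~A). A = False.
(A \/ ~C): since A = False, the clause reduces to (~C). C = False.
From (F \/ C) and C = False: F = True.
From (~F \/ ~D) and F = True: D = False.

False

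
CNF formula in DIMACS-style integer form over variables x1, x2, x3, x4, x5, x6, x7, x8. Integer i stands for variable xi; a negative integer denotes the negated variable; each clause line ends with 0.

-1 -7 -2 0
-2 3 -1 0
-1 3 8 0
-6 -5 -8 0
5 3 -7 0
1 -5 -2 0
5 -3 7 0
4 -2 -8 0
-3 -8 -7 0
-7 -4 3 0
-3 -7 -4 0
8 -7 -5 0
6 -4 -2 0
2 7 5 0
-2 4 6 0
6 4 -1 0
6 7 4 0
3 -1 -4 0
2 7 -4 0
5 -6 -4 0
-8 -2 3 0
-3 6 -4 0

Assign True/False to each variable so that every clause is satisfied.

Branch on x1: take x1 = False.
The remaining clauses are satisfied by x2 = False, x3 = False, x4 = False, x5 = True, x6 = False, x7 = True, x8 = True.

x1=0, x2=0, x3=0, x4=0, x5=1, x6=0, x7=1, x8=1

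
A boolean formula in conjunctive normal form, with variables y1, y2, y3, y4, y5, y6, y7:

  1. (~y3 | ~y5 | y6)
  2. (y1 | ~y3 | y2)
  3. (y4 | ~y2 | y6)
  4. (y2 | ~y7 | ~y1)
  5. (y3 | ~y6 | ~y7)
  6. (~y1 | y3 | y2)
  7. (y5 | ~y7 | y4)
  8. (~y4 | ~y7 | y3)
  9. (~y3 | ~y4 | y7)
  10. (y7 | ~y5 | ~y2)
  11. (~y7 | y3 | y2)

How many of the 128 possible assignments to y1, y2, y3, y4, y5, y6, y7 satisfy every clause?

27

Split on y3, then y7.
  y3=T, y7=T: y1 free; 4 ways for (y2,y4,y5,y6) × 2^1 = 8.
  y3=T, y7=F: 5 of the 32 assignments to (y1,y2,y4,y5,y6) work.
  y3=F, y7=T: a clause becomes empty — 0.
  y3=F, y7=F: 14 of the 32 assignments to (y1,y2,y4,y5,y6) work.
Total: 8 + 5 + 0 + 14 = 27.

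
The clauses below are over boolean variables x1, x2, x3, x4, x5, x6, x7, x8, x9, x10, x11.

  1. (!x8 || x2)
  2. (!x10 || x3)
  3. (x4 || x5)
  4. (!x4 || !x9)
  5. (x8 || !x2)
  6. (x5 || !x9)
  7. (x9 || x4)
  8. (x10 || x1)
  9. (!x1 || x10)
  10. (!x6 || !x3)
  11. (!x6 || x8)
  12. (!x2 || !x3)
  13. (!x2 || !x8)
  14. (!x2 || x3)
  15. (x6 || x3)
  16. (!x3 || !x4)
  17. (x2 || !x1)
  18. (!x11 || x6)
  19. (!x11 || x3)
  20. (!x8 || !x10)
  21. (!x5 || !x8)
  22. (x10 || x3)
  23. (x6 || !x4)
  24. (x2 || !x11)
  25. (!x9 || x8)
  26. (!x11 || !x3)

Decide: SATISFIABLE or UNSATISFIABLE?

x3 = True:
  propagation gives x6=False, x2=False, x8=False, x4=False; an empty clause results — contradiction.
x3 = False:
  propagation gives x10=False; an empty clause results — contradiction.
Every branch closes, so no satisfying assignment exists.

UNSATISFIABLE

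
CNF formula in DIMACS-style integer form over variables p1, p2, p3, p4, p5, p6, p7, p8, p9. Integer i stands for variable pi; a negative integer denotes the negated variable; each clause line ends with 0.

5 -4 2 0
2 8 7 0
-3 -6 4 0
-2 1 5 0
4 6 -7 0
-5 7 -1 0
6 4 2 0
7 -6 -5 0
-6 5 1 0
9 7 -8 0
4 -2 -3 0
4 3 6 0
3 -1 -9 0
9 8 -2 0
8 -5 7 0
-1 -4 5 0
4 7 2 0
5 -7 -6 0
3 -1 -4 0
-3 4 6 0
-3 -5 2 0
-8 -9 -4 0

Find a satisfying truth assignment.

p1 = False  p2 = False  p3 = False  p4 = True  p5 = True  p6 = True  p7 = True  p8 = True  p9 = False

Check each clause:
  1. (p2 OR p5 OR NOT p4) — p5 is true.
  2. (p2 OR p7 OR p8) — p8 is true.
  3. (NOT p6 OR NOT p3 OR p4) — p4 is true.
  4. (p5 OR NOT p2 OR p1) — p5 is true.
  5. (NOT p7 OR p4 OR p6) — p4 is true.
  6. (NOT p5 OR p7 OR NOT p1) — NOT p1 is true.
  7. (p6 OR p4 OR p2) — p4 is true.
  8. (NOT p6 OR p7 OR NOT p5) — p7 is true.
  9. (NOT p6 OR p5 OR p1) — p5 is true.
  10. (p7 OR p9 OR NOT p8) — p7 is true.
  11. (NOT p2 OR NOT p3 OR p4) — p4 is true.
  12. (p6 OR p4 OR p3) — p4 is true.
  13. (NOT p9 OR p3 OR NOT p1) — NOT p1 is true.
  14. (NOT p2 OR p9 OR p8) — p8 is true.
  15. (p7 OR p8 OR NOT p5) — p8 is true.
  16. (NOT p4 OR p5 OR NOT p1) — p5 is true.
  17. (p2 OR p7 OR p4) — p4 is true.
  18. (p5 OR NOT p6 OR NOT p7) — p5 is true.
  19. (NOT p4 OR p3 OR NOT p1) — NOT p1 is true.
  20. (NOT p3 OR p4 OR p6) — p4 is true.
  21. (NOT p5 OR p2 OR NOT p3) — NOT p3 is true.
  22. (NOT p9 OR NOT p4 OR NOT p8) — NOT p9 is true.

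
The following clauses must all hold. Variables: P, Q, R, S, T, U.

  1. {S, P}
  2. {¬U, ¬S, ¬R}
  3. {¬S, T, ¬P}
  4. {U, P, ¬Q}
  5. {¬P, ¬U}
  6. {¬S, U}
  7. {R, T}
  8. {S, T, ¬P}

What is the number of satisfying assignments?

The models are:
  P=F Q=F R=F S=T T=T U=T
  P=F Q=T R=F S=T T=T U=T
  P=T Q=F R=F S=F T=T U=F
  P=T Q=F R=T S=F T=T U=F
  P=T Q=T R=F S=F T=T U=F
  P=T Q=T R=T S=F T=T U=F
Count: 6.

6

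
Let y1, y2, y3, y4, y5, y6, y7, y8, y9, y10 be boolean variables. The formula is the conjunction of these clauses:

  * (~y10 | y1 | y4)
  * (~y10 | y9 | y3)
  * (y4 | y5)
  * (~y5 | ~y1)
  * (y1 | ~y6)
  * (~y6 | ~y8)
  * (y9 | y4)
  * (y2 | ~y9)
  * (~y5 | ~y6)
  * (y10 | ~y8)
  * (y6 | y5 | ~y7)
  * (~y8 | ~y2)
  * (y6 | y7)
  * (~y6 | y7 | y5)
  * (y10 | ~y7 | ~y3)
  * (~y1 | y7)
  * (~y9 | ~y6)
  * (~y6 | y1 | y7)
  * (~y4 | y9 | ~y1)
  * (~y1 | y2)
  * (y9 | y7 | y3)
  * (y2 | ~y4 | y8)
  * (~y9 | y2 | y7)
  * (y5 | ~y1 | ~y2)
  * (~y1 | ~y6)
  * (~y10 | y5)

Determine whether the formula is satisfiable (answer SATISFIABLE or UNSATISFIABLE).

Branch on y1: take y1 = False.
  then y6 is forced to False.
  then y7 is forced to True.
  then y5 is forced to True.
The remaining clauses are satisfied by y2 = True, y3 = False, y4 = False, y8 = False, y9 = True, y10 = False.
Every clause has at least one true literal under this assignment.
So y1=False  y2=True  y3=False  y4=False  y5=True  y6=False  y7=True  y8=False  y9=True  y10=False is a satisfying assignment.

SATISFIABLE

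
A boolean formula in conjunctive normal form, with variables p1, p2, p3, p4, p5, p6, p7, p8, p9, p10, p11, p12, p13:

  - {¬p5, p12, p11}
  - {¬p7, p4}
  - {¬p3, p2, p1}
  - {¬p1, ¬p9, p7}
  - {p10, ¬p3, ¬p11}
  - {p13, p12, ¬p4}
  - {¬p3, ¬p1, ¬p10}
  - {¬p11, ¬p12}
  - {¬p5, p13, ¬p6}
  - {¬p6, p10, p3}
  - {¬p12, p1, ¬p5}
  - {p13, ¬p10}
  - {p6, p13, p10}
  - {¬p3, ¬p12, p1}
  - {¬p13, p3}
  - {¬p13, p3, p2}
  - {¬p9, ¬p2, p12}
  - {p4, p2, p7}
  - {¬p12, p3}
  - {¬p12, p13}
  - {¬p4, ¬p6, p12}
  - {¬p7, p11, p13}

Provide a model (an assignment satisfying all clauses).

p1=False, p2=True, p3=True, p4=True, p5=False, p6=False, p7=False, p8=True, p9=False, p10=True, p11=True, p12=False, p13=True

Pure literal: p5 appears only negated; assign p5 = False.
Pure literal: p9 appears only negated; assign p9 = False.
Set p1 = False and propagate.
Branch on p2: take p2 = True.
For the remaining variables, p3 = True, p4 = True, p6 = False, p7 = False, p8 = True, p10 = True, p11 = True, p12 = False, p13 = True works.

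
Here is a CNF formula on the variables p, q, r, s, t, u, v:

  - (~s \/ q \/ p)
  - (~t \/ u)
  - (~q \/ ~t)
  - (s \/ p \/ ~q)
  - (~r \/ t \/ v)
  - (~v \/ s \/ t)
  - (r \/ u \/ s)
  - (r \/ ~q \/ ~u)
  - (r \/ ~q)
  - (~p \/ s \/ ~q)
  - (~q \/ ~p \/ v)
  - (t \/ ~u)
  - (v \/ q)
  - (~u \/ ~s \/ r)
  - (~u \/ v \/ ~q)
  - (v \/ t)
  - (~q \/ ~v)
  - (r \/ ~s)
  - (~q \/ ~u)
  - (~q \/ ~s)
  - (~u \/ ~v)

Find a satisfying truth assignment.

p=1  q=0  r=1  s=1  t=0  u=0  v=1

Check each clause:
  1. (~s \/ q \/ p) — p is true.
  2. (~t \/ u) — ~t is true.
  3. (~t \/ ~q) — ~t is true.
  4. (~q \/ p \/ s) — p is true.
  5. (t \/ ~r \/ v) — v is true.
  6. (s \/ ~v \/ t) — s is true.
  7. (s \/ r \/ u) — r is true.
  8. (r \/ ~u \/ ~q) — ~u is true.
  9. (~q \/ r) — r is true.
  10. (~p \/ ~q \/ s) — s is true.
  11. (~q \/ v \/ ~p) — v is true.
  12. (t \/ ~u) — ~u is true.
  13. (q \/ v) — v is true.
  14. (~s \/ ~u \/ r) — ~u is true.
  15. (~q \/ ~u \/ v) — ~u is true.
  16. (t \/ v) — v is true.
  17. (~q \/ ~v) — ~q is true.
  18. (~s \/ r) — r is true.
  19. (~u \/ ~q) — ~u is true.
  20. (~s \/ ~q) — ~q is true.
  21. (~v \/ ~u) — ~u is true.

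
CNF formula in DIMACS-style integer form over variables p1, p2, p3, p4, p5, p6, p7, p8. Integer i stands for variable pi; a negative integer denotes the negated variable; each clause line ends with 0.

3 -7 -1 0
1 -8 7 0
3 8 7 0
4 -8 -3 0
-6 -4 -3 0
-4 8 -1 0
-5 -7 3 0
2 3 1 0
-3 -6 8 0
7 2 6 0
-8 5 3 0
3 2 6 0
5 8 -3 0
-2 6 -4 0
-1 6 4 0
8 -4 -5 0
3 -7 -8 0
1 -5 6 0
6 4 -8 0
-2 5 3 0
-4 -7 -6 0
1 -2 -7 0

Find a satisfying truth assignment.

p1=False, p2=False, p3=True, p4=True, p5=False, p6=False, p7=True, p8=True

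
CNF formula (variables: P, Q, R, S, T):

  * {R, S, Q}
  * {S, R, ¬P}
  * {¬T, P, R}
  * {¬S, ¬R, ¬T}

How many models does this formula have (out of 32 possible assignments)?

19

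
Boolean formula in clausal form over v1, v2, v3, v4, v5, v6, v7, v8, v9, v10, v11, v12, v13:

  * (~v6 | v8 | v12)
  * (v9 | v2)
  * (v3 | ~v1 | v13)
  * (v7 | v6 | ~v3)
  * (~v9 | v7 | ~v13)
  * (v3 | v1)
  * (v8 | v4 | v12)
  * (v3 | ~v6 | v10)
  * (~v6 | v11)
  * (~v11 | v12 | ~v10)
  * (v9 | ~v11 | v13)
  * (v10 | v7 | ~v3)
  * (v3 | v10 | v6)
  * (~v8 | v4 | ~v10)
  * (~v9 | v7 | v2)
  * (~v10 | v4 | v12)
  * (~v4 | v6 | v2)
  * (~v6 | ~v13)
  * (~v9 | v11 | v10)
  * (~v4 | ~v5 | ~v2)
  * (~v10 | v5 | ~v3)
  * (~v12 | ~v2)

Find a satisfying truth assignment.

v1=F, v2=F, v3=T, v4=F, v5=F, v6=T, v7=T, v8=T, v9=T, v10=F, v11=T, v12=T, v13=F

v7 occurs only positively in the remaining clauses — set v7 = True.
Branch on v1: take v1 = False.
  then v3 is forced to True.
Try v2 = False.
  then v9 is forced to True.
Try v4 = False.
For the remaining variables, v5 = False, v6 = True, v8 = True, v10 = False, v11 = True, v12 = True, v13 = False works.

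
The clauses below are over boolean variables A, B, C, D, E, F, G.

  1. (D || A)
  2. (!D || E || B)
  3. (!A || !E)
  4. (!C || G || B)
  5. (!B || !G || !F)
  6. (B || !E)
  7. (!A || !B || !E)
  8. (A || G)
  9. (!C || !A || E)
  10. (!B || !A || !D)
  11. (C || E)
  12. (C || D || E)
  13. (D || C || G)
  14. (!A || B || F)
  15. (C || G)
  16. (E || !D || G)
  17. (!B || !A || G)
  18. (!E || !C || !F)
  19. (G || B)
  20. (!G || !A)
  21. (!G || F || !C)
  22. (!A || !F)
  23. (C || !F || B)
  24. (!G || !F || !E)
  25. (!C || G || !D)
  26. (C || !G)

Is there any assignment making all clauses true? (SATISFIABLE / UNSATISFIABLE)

G = True:
  propagation gives A=False, D=True, C=True, F=True; an empty clause results — contradiction.
G = False:
  propagation gives A=True, E=False, C=False; an empty clause results — contradiction.
Every branch closes, so no satisfying assignment exists.

UNSATISFIABLE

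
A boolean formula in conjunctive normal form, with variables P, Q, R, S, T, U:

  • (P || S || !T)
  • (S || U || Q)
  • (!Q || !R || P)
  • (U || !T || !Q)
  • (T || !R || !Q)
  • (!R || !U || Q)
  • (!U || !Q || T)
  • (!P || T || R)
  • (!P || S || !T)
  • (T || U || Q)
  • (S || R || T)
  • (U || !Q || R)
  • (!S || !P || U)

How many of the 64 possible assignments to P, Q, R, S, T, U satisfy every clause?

8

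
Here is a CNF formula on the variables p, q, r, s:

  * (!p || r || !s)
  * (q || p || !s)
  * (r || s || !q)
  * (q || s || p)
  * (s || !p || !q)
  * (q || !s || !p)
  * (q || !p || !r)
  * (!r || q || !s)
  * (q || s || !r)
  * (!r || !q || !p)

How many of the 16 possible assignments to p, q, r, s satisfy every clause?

4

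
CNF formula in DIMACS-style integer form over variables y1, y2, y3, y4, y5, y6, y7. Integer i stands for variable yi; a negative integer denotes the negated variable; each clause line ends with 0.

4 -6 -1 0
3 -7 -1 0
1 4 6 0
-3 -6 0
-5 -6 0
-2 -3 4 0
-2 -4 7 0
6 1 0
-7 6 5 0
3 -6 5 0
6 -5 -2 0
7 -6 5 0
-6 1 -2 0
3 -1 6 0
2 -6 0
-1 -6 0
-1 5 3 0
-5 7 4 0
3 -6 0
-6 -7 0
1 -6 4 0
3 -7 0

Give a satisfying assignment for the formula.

y1=T, y2=F, y3=T, y4=T, y5=F, y6=F, y7=F

Check each clause:
  1. (y4 | ~y1 | ~y6) — ~y6 is true.
  2. (~y1 | y3 | ~y7) — ~y7 is true.
  3. (y6 | y4 | y1) — y1 is true.
  4. (~y6 | ~y3) — ~y6 is true.
  5. (~y5 | ~y6) — ~y6 is true.
  6. (~y2 | y4 | ~y3) — y4 is true.
  7. (~y2 | ~y4 | y7) — ~y2 is true.
  8. (y1 | y6) — y1 is true.
  9. (y5 | ~y7 | y6) — ~y7 is true.
  10. (y5 | ~y6 | y3) — ~y6 is true.
  11. (~y2 | ~y5 | y6) — ~y5 is true.
  12. (y7 | y5 | ~y6) — ~y6 is true.
  13. (~y2 | ~y6 | y1) — y1 is true.
  14. (y6 | y3 | ~y1) — y3 is true.
  15. (~y6 | y2) — ~y6 is true.
  16. (~y6 | ~y1) — ~y6 is true.
  17. (y3 | y5 | ~y1) — y3 is true.
  18. (~y5 | y7 | y4) — ~y5 is true.
  19. (~y6 | y3) — ~y6 is true.
  20. (~y7 | ~y6) — ~y7 is true.
  21. (y4 | y1 | ~y6) — y1 is true.
  22. (~y7 | y3) — ~y7 is true.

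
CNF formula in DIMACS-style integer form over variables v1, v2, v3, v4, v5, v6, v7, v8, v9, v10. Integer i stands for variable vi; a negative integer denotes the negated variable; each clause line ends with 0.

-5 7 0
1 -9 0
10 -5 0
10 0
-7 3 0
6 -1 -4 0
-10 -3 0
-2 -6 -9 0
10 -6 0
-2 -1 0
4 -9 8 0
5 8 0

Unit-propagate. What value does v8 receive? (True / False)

True

(v10) is a unit clause: v10 = True.
In (NOT v3 OR NOT v10), NOT v10 is now false; NOT v3 must hold, so v3 = False.
(v3 OR NOT v7): since v3 = False, the clause reduces to (NOT v7). v7 = False.
In (NOT v5 OR v7), v7 is now false; NOT v5 must hold, so v5 = False.
(v8 OR v5) with v5 = False leaves only v8, so v8 = True.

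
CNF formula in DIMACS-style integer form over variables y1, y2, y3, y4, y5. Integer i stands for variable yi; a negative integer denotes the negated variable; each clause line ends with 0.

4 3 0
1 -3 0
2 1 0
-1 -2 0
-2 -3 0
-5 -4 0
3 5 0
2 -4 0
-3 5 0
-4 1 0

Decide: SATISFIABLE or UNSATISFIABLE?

Set y1 = True and propagate.
  then y2 is forced to False.
  then y4 is forced to False.
  then y3 is forced to True.
  then y5 is forced to True.
So y1=1  y2=0  y3=1  y4=0  y5=1 is a satisfying assignment.

SATISFIABLE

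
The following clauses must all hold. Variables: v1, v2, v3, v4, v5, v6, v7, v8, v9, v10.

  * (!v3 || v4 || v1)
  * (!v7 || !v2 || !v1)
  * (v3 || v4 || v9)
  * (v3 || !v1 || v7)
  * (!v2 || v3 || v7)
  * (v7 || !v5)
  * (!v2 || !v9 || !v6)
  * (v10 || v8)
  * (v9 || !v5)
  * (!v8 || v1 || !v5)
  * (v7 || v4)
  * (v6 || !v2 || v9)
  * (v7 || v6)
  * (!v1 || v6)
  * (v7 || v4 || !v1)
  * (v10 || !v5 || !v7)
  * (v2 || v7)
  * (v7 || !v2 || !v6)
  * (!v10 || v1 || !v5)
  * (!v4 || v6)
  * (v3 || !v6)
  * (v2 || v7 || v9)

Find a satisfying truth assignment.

v1 = True, v2 = False, v3 = True, v4 = True, v5 = False, v6 = True, v7 = True, v8 = True, v9 = False, v10 = True

Check each clause:
  1. (v4 || v1 || !v3) — v1 is true.
  2. (!v7 || !v1 || !v2) — !v2 is true.
  3. (v3 || v9 || v4) — v3 is true.
  4. (!v1 || v7 || v3) — v3 is true.
  5. (!v2 || v3 || v7) — v3 is true.
  6. (v7 || !v5) — !v5 is true.
  7. (!v2 || !v9 || !v6) — !v2 is true.
  8. (v10 || v8) — v8 is true.
  9. (v9 || !v5) — !v5 is true.
  10. (!v8 || !v5 || v1) — v1 is true.
  11. (v7 || v4) — v4 is true.
  12. (v9 || !v2 || v6) — v6 is true.
  13. (v7 || v6) — v6 is true.
  14. (v6 || !v1) — v6 is true.
  15. (!v1 || v7 || v4) — v4 is true.
  16. (v10 || !v5 || !v7) — v10 is true.
  17. (v7 || v2) — v7 is true.
  18. (!v6 || v7 || !v2) — !v2 is true.
  19. (v1 || !v5 || !v10) — v1 is true.
  20. (!v4 || v6) — v6 is true.
  21. (v3 || !v6) — v3 is true.
  22. (v9 || v2 || v7) — v7 is true.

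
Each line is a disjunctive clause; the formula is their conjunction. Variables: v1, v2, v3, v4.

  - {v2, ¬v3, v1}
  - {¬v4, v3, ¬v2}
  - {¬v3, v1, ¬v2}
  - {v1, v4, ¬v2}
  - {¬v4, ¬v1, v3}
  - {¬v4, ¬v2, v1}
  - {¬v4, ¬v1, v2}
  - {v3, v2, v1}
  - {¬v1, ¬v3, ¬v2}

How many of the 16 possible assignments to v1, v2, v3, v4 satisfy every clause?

3

Satisfying assignments:
  v1=1 v2=0 v3=0 v4=0
  v1=1 v2=0 v3=1 v4=0
  v1=1 v2=1 v3=0 v4=0
Count: 3.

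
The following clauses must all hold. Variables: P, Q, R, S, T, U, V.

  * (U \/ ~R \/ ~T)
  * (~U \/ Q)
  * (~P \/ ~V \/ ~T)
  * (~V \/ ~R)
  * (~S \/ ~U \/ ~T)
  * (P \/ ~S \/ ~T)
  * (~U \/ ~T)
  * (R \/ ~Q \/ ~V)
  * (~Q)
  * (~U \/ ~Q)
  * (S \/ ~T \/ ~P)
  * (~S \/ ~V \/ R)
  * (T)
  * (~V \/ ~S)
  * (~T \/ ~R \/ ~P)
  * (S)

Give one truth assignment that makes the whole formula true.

P = 1, Q = 0, R = 0, S = 1, T = 1, U = 0, V = 0

Check each clause:
  1. (~T \/ U \/ ~R) — ~R is true.
  2. (Q \/ ~U) — ~U is true.
  3. (~P \/ ~T \/ ~V) — ~V is true.
  4. (~V \/ ~R) — ~V is true.
  5. (~U \/ ~T \/ ~S) — ~U is true.
  6. (~S \/ P \/ ~T) — P is true.
  7. (~T \/ ~U) — ~U is true.
  8. (~V \/ ~Q \/ R) — ~V is true.
  9. (~Q) — ~Q is true.
  10. (~U \/ ~Q) — ~U is true.
  11. (~T \/ S \/ ~P) — S is true.
  12. (~V \/ R \/ ~S) — ~V is true.
  13. (T) — T is true.
  14. (~V \/ ~S) — ~V is true.
  15. (~R \/ ~T \/ ~P) — ~R is true.
  16. (S) — S is true.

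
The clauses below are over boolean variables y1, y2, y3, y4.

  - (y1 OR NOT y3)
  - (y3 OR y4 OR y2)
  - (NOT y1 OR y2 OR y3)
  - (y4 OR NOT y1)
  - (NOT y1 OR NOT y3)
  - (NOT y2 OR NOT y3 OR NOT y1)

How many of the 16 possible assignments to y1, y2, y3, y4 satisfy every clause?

4

Satisfying assignments:
  y1=0 y2=0 y3=0 y4=1
  y1=0 y2=1 y3=0 y4=0
  y1=0 y2=1 y3=0 y4=1
  y1=1 y2=1 y3=0 y4=1
Count: 4.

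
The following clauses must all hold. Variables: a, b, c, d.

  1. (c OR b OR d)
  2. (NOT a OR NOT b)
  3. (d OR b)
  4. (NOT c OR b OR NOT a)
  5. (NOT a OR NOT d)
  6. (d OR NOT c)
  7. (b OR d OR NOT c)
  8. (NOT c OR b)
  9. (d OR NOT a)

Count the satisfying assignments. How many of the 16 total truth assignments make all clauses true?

4

Satisfying assignments:
  a=0 b=0 c=0 d=1
  a=0 b=1 c=0 d=0
  a=0 b=1 c=0 d=1
  a=0 b=1 c=1 d=1
That's 4 in total.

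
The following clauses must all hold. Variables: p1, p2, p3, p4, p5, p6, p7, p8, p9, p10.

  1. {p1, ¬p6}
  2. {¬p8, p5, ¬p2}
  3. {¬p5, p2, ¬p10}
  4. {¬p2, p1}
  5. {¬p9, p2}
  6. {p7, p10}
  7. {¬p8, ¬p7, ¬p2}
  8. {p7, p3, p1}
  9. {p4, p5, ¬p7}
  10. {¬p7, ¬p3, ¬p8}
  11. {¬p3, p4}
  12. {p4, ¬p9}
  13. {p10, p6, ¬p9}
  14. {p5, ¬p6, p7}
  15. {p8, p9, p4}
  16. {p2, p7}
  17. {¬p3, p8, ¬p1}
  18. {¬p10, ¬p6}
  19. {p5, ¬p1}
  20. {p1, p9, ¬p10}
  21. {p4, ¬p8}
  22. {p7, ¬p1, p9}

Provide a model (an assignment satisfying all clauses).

p1=True, p2=False, p3=False, p4=True, p5=True, p6=False, p7=True, p8=True, p9=False, p10=False

Check each clause:
  1. {p1, ¬p6} — p1 is true.
  2. {¬p8, p5, ¬p2} — p5 is true.
  3. {p2, ¬p5, ¬p10} — ¬p10 is true.
  4. {p1, ¬p2} — p1 is true.
  5. {¬p9, p2} — ¬p9 is true.
  6. {p7, p10} — p7 is true.
  7. {¬p2, ¬p8, ¬p7} — ¬p2 is true.
  8. {p1, p3, p7} — p1 is true.
  9. {¬p7, p5, p4} — p4 is true.
  10. {¬p8, ¬p3, ¬p7} — ¬p3 is true.
  11. {¬p3, p4} — p4 is true.
  12. {¬p9, p4} — p4 is true.
  13. {¬p9, p6, p10} — ¬p9 is true.
  14. {p5, ¬p6, p7} — ¬p6 is true.
  15. {p9, p4, p8} — p8 is true.
  16. {p2, p7} — p7 is true.
  17. {¬p1, ¬p3, p8} — p8 is true.
  18. {¬p10, ¬p6} — ¬p6 is true.
  19. {p5, ¬p1} — p5 is true.
  20. {¬p10, p1, p9} — p1 is true.
  21. {p4, ¬p8} — p4 is true.
  22. {p7, p9, ¬p1} — p7 is true.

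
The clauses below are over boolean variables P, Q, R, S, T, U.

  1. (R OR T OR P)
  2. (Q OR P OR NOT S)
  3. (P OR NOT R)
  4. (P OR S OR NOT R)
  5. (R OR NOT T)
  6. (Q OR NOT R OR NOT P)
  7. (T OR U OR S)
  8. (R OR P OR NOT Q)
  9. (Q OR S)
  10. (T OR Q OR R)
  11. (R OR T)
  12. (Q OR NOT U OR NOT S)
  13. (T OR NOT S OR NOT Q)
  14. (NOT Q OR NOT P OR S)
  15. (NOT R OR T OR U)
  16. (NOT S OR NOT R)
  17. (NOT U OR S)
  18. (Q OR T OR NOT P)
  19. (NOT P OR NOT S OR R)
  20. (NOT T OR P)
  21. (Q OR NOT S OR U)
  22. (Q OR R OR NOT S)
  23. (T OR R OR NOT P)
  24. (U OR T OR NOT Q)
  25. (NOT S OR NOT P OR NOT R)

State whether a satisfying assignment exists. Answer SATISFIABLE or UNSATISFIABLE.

UNSATISFIABLE

R = True:
  propagation gives P=True, Q=True, S=True; an empty clause results — contradiction.
R = False:
  propagation gives T=False; an empty clause results — contradiction.
Every branch closes, so no satisfying assignment exists.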